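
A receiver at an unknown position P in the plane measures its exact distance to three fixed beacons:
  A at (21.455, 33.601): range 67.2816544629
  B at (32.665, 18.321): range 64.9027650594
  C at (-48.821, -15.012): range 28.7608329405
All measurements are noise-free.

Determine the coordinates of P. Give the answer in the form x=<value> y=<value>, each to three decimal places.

x=-20.354 y=-19.113

eq1: (x − 21.455)² + (y − 33.601)² = 67.2816544629²
eq2: (x − 32.665)² + (y − 18.321)² = 64.9027650594²
eq3: (x + 48.821)² + (y + 15.012)² = 28.7608329405²
eq3−eq2, eq3−eq1 (x²,y² cancel):
  162.972·x + 66.666·y = -4591.372320
  140.552·x + 97.226·y = -4719.141475
det = 162.972·97.226 − 66.666·140.552 = 6475.076040
x = (-4591.372320·97.226 − 66.666·-4719.141475) / 6475.076040 = -20.354121
y = (162.972·-4719.141475 − -4591.372320·140.552) / 6475.076040 = -19.113499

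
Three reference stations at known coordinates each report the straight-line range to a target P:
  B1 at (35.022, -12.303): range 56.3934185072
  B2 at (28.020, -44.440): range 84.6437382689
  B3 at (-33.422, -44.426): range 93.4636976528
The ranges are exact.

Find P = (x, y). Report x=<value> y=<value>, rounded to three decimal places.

x=10.101 y=38.285

eq1: (x − 35.022)² + (y + 12.303)² = 56.3934185072²
eq2: (x − 28.020)² + (y + 44.440)² = 84.6437382689²
eq3: (x + 33.422)² + (y + 44.426)² = 93.4636976528²
eq3−eq2, eq3−eq1 (x²,y² cancel):
  122.884·x − 0.028·y = 1240.234791
  136.888·x + 64.246·y = 3842.449861
det = 122.884·64.246 − -0.028·136.888 = 7898.638328
x = (1240.234791·64.246 − -0.028·3842.449861) / 7898.638328 = 10.101452
y = (122.884·3842.449861 − 1240.234791·136.888) / 7898.638328 = 38.285377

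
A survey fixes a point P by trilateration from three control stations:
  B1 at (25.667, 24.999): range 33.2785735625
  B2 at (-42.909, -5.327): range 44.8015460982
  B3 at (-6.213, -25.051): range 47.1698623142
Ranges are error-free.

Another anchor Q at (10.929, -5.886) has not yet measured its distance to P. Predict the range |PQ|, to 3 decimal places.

33.502

eq1: (x − 25.667)² + (y − 24.999)² = 33.2785735625²
eq2: (x + 42.909)² + (y + 5.327)² = 44.8015460982²
eq3: (x + 6.213)² + (y + 25.051)² = 47.1698623142²
eq3−eq1, eq3−eq2 (x²,y² cancel):
  63.760·x + 100.100·y = 1735.123372
  -73.392·x + 39.448·y = 1421.222618
det = 63.760·39.448 − 100.100·-73.392 = 9861.743680
x = (1735.123372·39.448 − 100.100·1421.222618) / 9861.743680 = -7.485212
y = (63.760·1421.222618 − 1735.123372·-73.392) / 9861.743680 = 22.101703
|P − Q| = √((-7.485212 − 10.929)² + (22.101703 − -5.886)²) = 33.502160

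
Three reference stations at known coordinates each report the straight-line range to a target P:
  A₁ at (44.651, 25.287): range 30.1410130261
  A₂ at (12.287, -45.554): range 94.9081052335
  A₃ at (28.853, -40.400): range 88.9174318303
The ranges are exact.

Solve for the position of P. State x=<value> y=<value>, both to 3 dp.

x=25.364 y=48.449

eq1: (x − 44.651)² + (y − 25.287)² = 30.1410130261²
eq2: (x − 12.287)² + (y + 45.554)² = 94.9081052335²
eq3: (x − 28.853)² + (y + 40.400)² = 88.9174318303²
eq2−eq1, eq2−eq3 (x²,y² cancel):
  64.728·x + 141.682·y = 8506.074658
  33.132·x + 10.308·y = 1339.757080
det = 64.728·10.308 − 141.682·33.132 = -4026.991800
x = (8506.074658·10.308 − 141.682·1339.757080) / -4026.991800 = 25.363559
y = (64.728·1339.757080 − 8506.074658·33.132) / -4026.991800 = 48.448936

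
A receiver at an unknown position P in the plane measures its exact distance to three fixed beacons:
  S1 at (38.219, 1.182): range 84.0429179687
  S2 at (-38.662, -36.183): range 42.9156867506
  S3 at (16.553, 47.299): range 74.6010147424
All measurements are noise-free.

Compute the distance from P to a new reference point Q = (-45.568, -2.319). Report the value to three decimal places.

eq1: (x − 38.219)² + (y − 1.182)² = 84.0429179687²
eq2: (x + 38.662)² + (y + 36.183)² = 42.9156867506²
eq3: (x − 16.553)² + (y − 47.299)² = 74.6010147424²
eq3−eq1, eq3−eq2 (x²,y² cancel):
  43.332·x − 92.234·y = -2547.008785
  -110.430·x − 166.964·y = 4016.317754
det = 43.332·-166.964 − -92.234·-110.430 = -17420.284668
x = (-2547.008785·-166.964 − -92.234·4016.317754) / -17420.284668 = -45.676626
y = (43.332·4016.317754 − -2547.008785·-110.430) / -17420.284668 = 6.155531
|P − Q| = √((-45.676626 − -45.568)² + (6.155531 − -2.319)²) = 8.475227

8.475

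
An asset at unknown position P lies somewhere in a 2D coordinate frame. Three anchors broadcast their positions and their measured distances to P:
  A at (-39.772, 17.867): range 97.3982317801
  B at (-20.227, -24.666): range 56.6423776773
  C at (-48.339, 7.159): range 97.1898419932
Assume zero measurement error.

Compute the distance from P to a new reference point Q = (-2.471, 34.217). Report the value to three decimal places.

89.866

eq1: (x + 39.772)² + (y − 17.867)² = 97.3982317801²
eq2: (x + 20.227)² + (y + 24.666)² = 56.6423776773²
eq3: (x + 48.339)² + (y − 7.159)² = 97.1898419932²
eq2−eq1, eq2−eq3 (x²,y² cancel):
  -39.090·x + 85.066·y = -5394.558017
  -56.224·x + 63.650·y = -4867.139321
det = -39.090·63.650 − 85.066·-56.224 = 2294.672284
x = (-5394.558017·63.650 − 85.066·-4867.139321) / 2294.672284 = 30.795010
y = (-39.090·-4867.139321 − -5394.558017·-56.224) / 2294.672284 = -49.265054
|P − Q| = √((30.795010 − -2.471)² + (-49.265054 − 34.217)²) = 89.865904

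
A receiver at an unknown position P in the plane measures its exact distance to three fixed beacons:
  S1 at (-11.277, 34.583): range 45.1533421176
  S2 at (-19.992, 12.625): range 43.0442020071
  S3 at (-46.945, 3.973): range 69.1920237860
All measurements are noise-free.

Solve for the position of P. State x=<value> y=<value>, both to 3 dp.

eq1: (x + 11.277)² + (y − 34.583)² = 45.1533421176²
eq2: (x + 19.992)² + (y − 12.625)² = 43.0442020071²
eq3: (x + 46.945)² + (y − 3.973)² = 69.1920237860²
eq2−eq1, eq2−eq3 (x²,y² cancel):
  17.430·x + 43.916·y = 578.062951
  -53.906·x − 17.304·y = -1274.185764
det = 17.430·-17.304 − 43.916·-53.906 = 2065.727176
x = (578.062951·-17.304 − 43.916·-1274.185764) / 2065.727176 = 22.246084
y = (17.430·-1274.185764 − 578.062951·-53.906) / 2065.727176 = 4.333585

x=22.246 y=4.334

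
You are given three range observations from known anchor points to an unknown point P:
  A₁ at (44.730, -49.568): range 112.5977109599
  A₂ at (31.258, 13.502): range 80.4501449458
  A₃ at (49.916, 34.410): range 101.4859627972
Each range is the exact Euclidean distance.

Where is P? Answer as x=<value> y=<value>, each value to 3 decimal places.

x=-49.186 y=12.544

eq1: (x − 44.730)² + (y + 49.568)² = 112.5977109599²
eq2: (x − 31.258)² + (y − 13.502)² = 80.4501449458²
eq3: (x − 49.916)² + (y − 34.410)² = 101.4859627972²
eq3−eq1, eq3−eq2 (x²,y² cancel):
  -10.372·x − 167.956·y = -1596.739501
  -37.316·x − 41.816·y = 1310.886235
det = -10.372·-41.816 − -167.956·-37.316 = -5833.730544
x = (-1596.739501·-41.816 − -167.956·1310.886235) / -5833.730544 = -49.186445
y = (-10.372·1310.886235 − -1596.739501·-37.316) / -5833.730544 = 12.544365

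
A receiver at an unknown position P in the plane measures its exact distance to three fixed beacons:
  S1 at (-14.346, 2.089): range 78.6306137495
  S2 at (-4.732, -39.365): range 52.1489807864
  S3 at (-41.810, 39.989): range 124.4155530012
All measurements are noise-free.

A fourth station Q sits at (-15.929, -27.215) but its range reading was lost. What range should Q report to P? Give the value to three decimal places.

eq1: (x + 14.346)² + (y − 2.089)² = 78.6306137495²
eq2: (x + 4.732)² + (y + 39.365)² = 52.1489807864²
eq3: (x + 41.810)² + (y − 39.989)² = 124.4155530012²
eq3−eq2, eq3−eq1 (x²,y² cancel):
  74.156·x − 158.708·y = 10984.512460
  54.928·x − 75.800·y = 6159.431826
det = 74.156·-75.800 − -158.708·54.928 = 3096.488224
x = (10984.512460·-75.800 − -158.708·6159.431826) / 3096.488224 = 46.803040
y = (74.156·6159.431826 − 10984.512460·54.928) / 3096.488224 = -47.343462
|P − Q| = √((46.803040 − -15.929)² + (-47.343462 − -27.215)²) = 65.882197

65.882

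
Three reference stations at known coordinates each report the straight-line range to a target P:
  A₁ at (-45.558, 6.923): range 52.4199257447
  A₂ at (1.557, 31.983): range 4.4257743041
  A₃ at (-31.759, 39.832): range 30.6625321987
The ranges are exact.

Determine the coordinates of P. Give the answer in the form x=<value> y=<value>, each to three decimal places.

x=-1.443 y=35.237

eq1: (x + 45.558)² + (y − 6.923)² = 52.4199257447²
eq2: (x − 1.557)² + (y − 31.983)² = 4.4257743041²
eq3: (x + 31.759)² + (y − 39.832)² = 30.6625321987²
eq3−eq2, eq3−eq1 (x²,y² cancel):
  66.632·x − 15.698·y = -649.282364
  -27.598·x − 65.818·y = -2279.420746
det = 66.632·-65.818 − -15.698·-27.598 = -4818.818380
x = (-649.282364·-65.818 − -15.698·-2279.420746) / -4818.818380 = -1.442702
y = (66.632·-2279.420746 − -649.282364·-27.598) / -4818.818380 = 35.237115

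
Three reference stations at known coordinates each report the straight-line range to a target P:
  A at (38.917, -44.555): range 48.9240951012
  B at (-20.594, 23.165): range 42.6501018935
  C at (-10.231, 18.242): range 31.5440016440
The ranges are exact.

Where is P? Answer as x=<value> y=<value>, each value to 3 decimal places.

x=13.079 y=-3.010

eq1: (x − 38.917)² + (y + 44.555)² = 48.9240951012²
eq2: (x + 20.594)² + (y − 23.165)² = 42.6501018935²
eq3: (x + 10.231)² + (y − 18.242)² = 31.5440016440²
eq3−eq1, eq3−eq2 (x²,y² cancel):
  98.296·x − 125.594·y = 1663.693947
  -20.726·x + 9.846·y = -300.721016
det = 98.296·9.846 − -125.594·-20.726 = -1635.238828
x = (1663.693947·9.846 − -125.594·-300.721016) / -1635.238828 = 13.079450
y = (98.296·-300.721016 − 1663.693947·-20.726) / -1635.238828 = -3.009987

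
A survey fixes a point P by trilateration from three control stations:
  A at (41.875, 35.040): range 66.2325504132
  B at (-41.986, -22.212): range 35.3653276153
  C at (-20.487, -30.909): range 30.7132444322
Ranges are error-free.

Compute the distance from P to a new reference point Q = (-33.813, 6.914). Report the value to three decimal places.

eq1: (x − 41.875)² + (y − 35.040)² = 66.2325504132²
eq2: (x + 41.986)² + (y + 22.212)² = 35.3653276153²
eq3: (x + 20.487)² + (y + 30.909)² = 30.7132444322²
eq3−eq2, eq3−eq1 (x²,y² cancel):
  -42.998·x + 17.394·y = 573.710676
  124.724·x + 131.898·y = -1837.213576
det = -42.998·131.898 − 17.394·124.724 = -7840.799460
x = (573.710676·131.898 − 17.394·-1837.213576) / -7840.799460 = -13.726634
y = (-42.998·-1837.213576 − 573.710676·124.724) / -7840.799460 = -0.949013
|P − Q| = √((-13.726634 − -33.813)² + (-0.949013 − 6.914)²) = 21.570560

21.571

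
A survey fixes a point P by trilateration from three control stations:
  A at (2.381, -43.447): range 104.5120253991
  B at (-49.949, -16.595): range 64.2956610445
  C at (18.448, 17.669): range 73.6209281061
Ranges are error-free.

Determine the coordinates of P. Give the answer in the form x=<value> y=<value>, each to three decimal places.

x=-48.774 y=47.690

eq1: (x − 2.381)² + (y + 43.447)² = 104.5120253991²
eq2: (x + 49.949)² + (y + 16.595)² = 64.2956610445²
eq3: (x − 18.448)² + (y − 17.669)² = 73.6209281061²
eq2−eq1, eq2−eq3 (x²,y² cancel):
  104.660·x − 53.704·y = -7665.817080
  136.794·x + 68.528·y = -3403.883387
det = 104.660·68.528 − -53.704·136.794 = 14518.525456
x = (-7665.817080·68.528 − -53.704·-3403.883387) / 14518.525456 = -48.773911
y = (104.660·-3403.883387 − -7665.817080·136.794) / 14518.525456 = 47.689922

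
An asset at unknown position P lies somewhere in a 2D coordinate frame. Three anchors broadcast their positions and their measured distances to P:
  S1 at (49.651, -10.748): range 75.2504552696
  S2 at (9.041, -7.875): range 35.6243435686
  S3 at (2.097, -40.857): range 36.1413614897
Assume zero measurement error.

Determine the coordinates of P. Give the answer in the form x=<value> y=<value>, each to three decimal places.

eq1: (x − 49.651)² + (y + 10.748)² = 75.2504552696²
eq2: (x − 9.041)² + (y + 7.875)² = 35.6243435686²
eq3: (x − 2.097)² + (y + 40.857)² = 36.1413614897²
eq2−eq1, eq2−eq3 (x²,y² cancel):
  81.220·x − 5.746·y = -1956.551165
  -13.888·x − 65.964·y = 1492.832396
det = 81.220·-65.964 − -5.746·-13.888 = -5437.396528
x = (-1956.551165·-65.964 − -5.746·1492.832396) / -5437.396528 = -25.313540
y = (81.220·1492.832396 − -1956.551165·-13.888) / -5437.396528 = -17.301527

x=-25.314 y=-17.302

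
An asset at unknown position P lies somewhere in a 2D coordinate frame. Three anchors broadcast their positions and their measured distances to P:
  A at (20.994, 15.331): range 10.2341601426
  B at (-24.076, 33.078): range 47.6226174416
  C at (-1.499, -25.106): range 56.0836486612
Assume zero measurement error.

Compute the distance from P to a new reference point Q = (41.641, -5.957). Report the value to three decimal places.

36.505

eq1: (x − 20.994)² + (y − 15.331)² = 10.2341601426²
eq2: (x + 24.076)² + (y − 33.078)² = 47.6226174416²
eq3: (x + 1.499)² + (y + 25.106)² = 56.0836486612²
eq2−eq3, eq2−eq1 (x²,y² cancel):
  45.154·x − 116.368·y = -1918.711578
  90.140·x − 35.494·y = 1165.155395
det = 45.154·-35.494 − -116.368·90.140 = 8886.715444
x = (-1918.711578·-35.494 − -116.368·1165.155395) / 8886.715444 = 22.920679
y = (45.154·1165.155395 − -1918.711578·90.140) / 8886.715444 = 25.382166
|P − Q| = √((22.920679 − 41.641)² + (25.382166 − -5.957)²) = 36.504709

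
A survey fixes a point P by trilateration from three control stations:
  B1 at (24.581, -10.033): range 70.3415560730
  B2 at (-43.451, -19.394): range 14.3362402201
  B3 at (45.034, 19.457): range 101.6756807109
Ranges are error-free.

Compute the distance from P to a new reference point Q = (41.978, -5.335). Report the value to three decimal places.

88.318

eq1: (x − 24.581)² + (y + 10.033)² = 70.3415560730²
eq2: (x + 43.451)² + (y + 19.394)² = 14.3362402201²
eq3: (x − 45.034)² + (y − 19.457)² = 101.6756807109²
eq3−eq1, eq3−eq2 (x²,y² cancel):
  -40.906·x − 58.980·y = 3688.260182
  -176.970·x − 77.702·y = 9989.896896
det = -40.906·-77.702 − -58.980·-176.970 = -7259.212588
x = (3688.260182·-77.702 − -58.980·9989.896896) / -7259.212588 = -41.687569
y = (-40.906·9989.896896 − 3688.260182·-176.970) / -7259.212588 = -33.621371
|P − Q| = √((-41.687569 − 41.978)² + (-33.621371 − -5.335)²) = 88.317871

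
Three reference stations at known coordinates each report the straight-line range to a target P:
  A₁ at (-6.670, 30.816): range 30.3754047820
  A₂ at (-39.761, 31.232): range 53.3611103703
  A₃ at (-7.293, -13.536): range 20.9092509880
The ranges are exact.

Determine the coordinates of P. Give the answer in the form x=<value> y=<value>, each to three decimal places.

eq1: (x + 6.670)² + (y − 30.816)² = 30.3754047820²
eq2: (x + 39.761)² + (y − 31.232)² = 53.3611103703²
eq3: (x + 7.293)² + (y + 13.536)² = 20.9092509880²
eq2−eq3, eq2−eq1 (x²,y² cancel):
  64.936·x − 89.536·y = 90.247523
  66.182·x − 0.832·y = 362.482695
det = 64.936·-0.832 − -89.536·66.182 = 5871.644800
x = (90.247523·-0.832 − -89.536·362.482695) / 5871.644800 = 5.514667
y = (64.936·362.482695 − 90.247523·66.182) / 5871.644800 = 2.991566

x=5.515 y=2.992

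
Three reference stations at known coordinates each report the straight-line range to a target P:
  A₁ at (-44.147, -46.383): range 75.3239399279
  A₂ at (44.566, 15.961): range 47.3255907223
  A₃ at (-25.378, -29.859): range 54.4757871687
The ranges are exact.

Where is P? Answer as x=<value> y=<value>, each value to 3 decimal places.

x=29.087 y=-28.762

eq1: (x + 44.147)² + (y + 46.383)² = 75.3239399279²
eq2: (x − 44.566)² + (y − 15.961)² = 47.3255907223²
eq3: (x + 25.378)² + (y + 29.859)² = 54.4757871687²
eq1−eq2, eq1−eq3 (x²,y² cancel):
  177.426·x + 124.688·y = 1574.525968
  37.538·x + 33.048·y = 141.347006
det = 177.426·33.048 − 124.688·37.538 = 1183.036304
x = (1574.525968·33.048 − 124.688·141.347006) / 1183.036304 = 29.086731
y = (177.426·141.347006 − 1574.525968·37.538) / 1183.036304 = -28.761520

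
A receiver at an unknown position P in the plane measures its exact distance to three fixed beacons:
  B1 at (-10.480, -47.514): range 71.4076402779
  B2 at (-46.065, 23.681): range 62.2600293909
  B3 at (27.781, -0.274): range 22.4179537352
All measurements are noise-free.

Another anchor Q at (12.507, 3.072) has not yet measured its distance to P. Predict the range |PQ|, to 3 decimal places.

16.113

eq1: (x + 10.480)² + (y + 47.514)² = 71.4076402779²
eq2: (x + 46.065)² + (y − 23.681)² = 62.2600293909²
eq3: (x − 27.781)² + (y + 0.274)² = 22.4179537352²
eq1−eq2, eq1−eq3 (x²,y² cancel):
  -71.170·x + 142.390·y = 1538.103220
  76.522·x + 94.480·y = 3000.934881
det = -71.170·94.480 − 142.390·76.522 = -17620.109180
x = (1538.103220·94.480 − 142.390·3000.934881) / -17620.109180 = 16.003483
y = (-71.170·3000.934881 − 1538.103220·76.522) / -17620.109180 = 18.800977
|P − Q| = √((16.003483 − 12.507)² + (18.800977 − 3.072)²) = 16.112918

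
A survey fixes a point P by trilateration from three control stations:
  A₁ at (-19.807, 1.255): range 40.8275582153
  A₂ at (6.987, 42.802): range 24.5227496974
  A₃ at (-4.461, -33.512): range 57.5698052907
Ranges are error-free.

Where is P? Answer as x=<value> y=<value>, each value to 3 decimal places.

x=16.384 y=20.151

eq1: (x + 19.807)² + (y − 1.255)² = 40.8275582153²
eq2: (x − 6.987)² + (y − 42.802)² = 24.5227496974²
eq3: (x + 4.461)² + (y + 33.512)² = 57.5698052907²
eq3−eq2, eq3−eq1 (x²,y² cancel):
  22.896·x + 152.628·y = 3450.791936
  -30.692·x + 69.534·y = 898.330580
det = 22.896·69.534 − 152.628·-30.692 = 6276.509040
x = (3450.791936·69.534 − 152.628·898.330580) / 6276.509040 = 16.384421
y = (22.896·898.330580 − 3450.791936·-30.692) / 6276.509040 = 20.151311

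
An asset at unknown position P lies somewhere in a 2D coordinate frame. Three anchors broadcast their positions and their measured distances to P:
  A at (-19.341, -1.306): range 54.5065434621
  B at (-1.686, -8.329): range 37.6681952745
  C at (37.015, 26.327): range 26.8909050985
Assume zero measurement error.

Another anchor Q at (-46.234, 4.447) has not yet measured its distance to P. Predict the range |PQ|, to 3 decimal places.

81.544

eq1: (x + 19.341)² + (y + 1.306)² = 54.5065434621²
eq2: (x + 1.686)² + (y + 8.329)² = 37.6681952745²
eq3: (x − 37.015)² + (y − 26.327)² = 26.8909050985²
eq2−eq1, eq2−eq3 (x²,y² cancel):
  -35.310·x + 14.046·y = -1248.505265
  77.402·x + 69.312·y = 2686.778475
det = -35.310·69.312 − 14.046·77.402 = -3534.595212
x = (-1248.505265·69.312 − 14.046·2686.778475) / -3534.595212 = 35.159581
y = (-35.310·2686.778475 − -1248.505265·77.402) / -3534.595212 = -0.499819
|P − Q| = √((35.159581 − -46.234)² + (-0.499819 − 4.447)²) = 81.543768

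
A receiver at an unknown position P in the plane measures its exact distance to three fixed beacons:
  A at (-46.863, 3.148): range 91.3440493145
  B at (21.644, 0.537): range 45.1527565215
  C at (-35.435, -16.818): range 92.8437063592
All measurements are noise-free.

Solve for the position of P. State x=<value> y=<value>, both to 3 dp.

eq1: (x + 46.863)² + (y − 3.148)² = 91.3440493145²
eq2: (x − 21.644)² + (y − 0.537)² = 45.1527565215²
eq3: (x + 35.435)² + (y + 16.818)² = 92.8437063592²
eq1−eq3, eq1−eq2 (x²,y² cancel):
  22.856·x − 39.932·y = -943.784789
  137.014·x − 5.222·y = 4567.664356
det = 22.856·-5.222 − -39.932·137.014 = 5351.889016
x = (-943.784789·-5.222 − -39.932·4567.664356) / 5351.889016 = 35.001551
y = (22.856·4567.664356 − -943.784789·137.014) / 5351.889016 = 43.668743

x=35.002 y=43.669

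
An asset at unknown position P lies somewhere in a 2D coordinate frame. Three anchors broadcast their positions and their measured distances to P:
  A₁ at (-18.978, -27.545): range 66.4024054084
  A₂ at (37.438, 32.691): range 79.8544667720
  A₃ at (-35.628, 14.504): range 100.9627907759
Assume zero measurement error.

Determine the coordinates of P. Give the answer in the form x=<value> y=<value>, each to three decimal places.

eq1: (x + 18.978)² + (y + 27.545)² = 66.4024054084²
eq2: (x − 37.438)² + (y − 32.691)² = 79.8544667720²
eq3: (x + 35.628)² + (y − 14.504)² = 100.9627907759²
eq1−eq2, eq1−eq3 (x²,y² cancel):
  112.832·x + 120.472·y = -616.042603
  -33.300·x + 84.098·y = -5423.376786
det = 112.832·84.098 − 120.472·-33.300 = 13500.663136
x = (-616.042603·84.098 − 120.472·-5423.376786) / 13500.663136 = 44.557596
y = (112.832·-5423.376786 − -616.042603·-33.300) / 13500.663136 = -46.845452

x=44.558 y=-46.845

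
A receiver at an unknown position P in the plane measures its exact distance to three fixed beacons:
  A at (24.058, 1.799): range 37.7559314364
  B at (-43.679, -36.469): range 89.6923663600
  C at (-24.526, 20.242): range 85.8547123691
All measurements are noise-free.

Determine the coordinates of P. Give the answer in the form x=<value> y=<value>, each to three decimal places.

eq1: (x − 24.058)² + (y − 1.799)² = 37.7559314364²
eq2: (x + 43.679)² + (y + 36.469)² = 89.6923663600²
eq3: (x + 24.526)² + (y − 20.242)² = 85.8547123691²
eq3−eq2, eq3−eq1 (x²,y² cancel):
  -38.306·x − 113.422·y = 1552.890815
  97.168·x − 36.886·y = 5516.281802
det = -38.306·-36.886 − -113.422·97.168 = 12433.944012
x = (1552.890815·-36.886 − -113.422·5516.281802) / 12433.944012 = 45.712590
y = (-38.306·5516.281802 − 1552.890815·97.168) / 12433.944012 = -29.129775

x=45.713 y=-29.130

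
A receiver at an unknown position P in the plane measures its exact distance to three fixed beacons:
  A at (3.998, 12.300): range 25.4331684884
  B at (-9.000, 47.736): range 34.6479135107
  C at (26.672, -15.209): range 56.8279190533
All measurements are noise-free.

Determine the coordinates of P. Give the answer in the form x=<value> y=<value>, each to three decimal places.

x=-21.254 y=15.328

eq1: (x − 3.998)² + (y − 12.300)² = 25.4331684884²
eq2: (x + 9.000)² + (y − 47.736)² = 34.6479135107²
eq3: (x − 26.672)² + (y + 15.209)² = 56.8279190533²
eq2−eq3, eq2−eq1 (x²,y² cancel):
  71.344·x − 125.890·y = -3445.950904
  25.996·x − 70.872·y = -1638.819841
det = 71.344·-70.872 − -125.890·25.996 = -1783.655528
x = (-3445.950904·-70.872 − -125.890·-1638.819841) / -1783.655528 = -21.254330
y = (71.344·-1638.819841 − -3445.950904·25.996) / -1783.655528 = 15.327524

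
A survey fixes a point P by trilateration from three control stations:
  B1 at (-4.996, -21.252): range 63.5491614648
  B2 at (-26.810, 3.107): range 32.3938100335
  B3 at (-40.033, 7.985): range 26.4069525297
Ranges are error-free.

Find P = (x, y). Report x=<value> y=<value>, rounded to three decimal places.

eq1: (x + 4.996)² + (y + 21.252)² = 63.5491614648²
eq2: (x + 26.810)² + (y − 3.107)² = 32.3938100335²
eq3: (x + 40.033)² + (y − 7.985)² = 26.4069525297²
eq3−eq1, eq3−eq2 (x²,y² cancel):
  70.074·x − 58.474·y = -4530.962575
  26.446·x − 9.756·y = -1290.003552
det = 70.074·-9.756 − -58.474·26.446 = 862.761460
x = (-4530.962575·-9.756 − -58.474·-1290.003552) / 862.761460 = -36.194937
y = (70.074·-1290.003552 − -4530.962575·26.446) / 862.761460 = 34.111546

x=-36.195 y=34.112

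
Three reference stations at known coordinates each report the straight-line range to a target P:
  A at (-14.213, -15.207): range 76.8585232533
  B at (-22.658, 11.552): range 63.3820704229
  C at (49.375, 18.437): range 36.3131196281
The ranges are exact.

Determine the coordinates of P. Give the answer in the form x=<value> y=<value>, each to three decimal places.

eq1: (x + 14.213)² + (y + 15.207)² = 76.8585232533²
eq2: (x + 22.658)² + (y − 11.552)² = 63.3820704229²
eq3: (x − 49.375)² + (y − 18.437)² = 36.3131196281²
eq3−eq2, eq3−eq1 (x²,y² cancel):
  -144.066·x − 13.770·y = -4829.624120
  -127.176·x − 67.288·y = -6933.141316
det = -144.066·-67.288 − -13.770·-127.176 = 7942.699488
x = (-4829.624120·-67.288 − -13.770·-6933.141316) / 7942.699488 = 28.895263
y = (-144.066·-6933.141316 − -4829.624120·-127.176) / 7942.699488 = 48.424048

x=28.895 y=48.424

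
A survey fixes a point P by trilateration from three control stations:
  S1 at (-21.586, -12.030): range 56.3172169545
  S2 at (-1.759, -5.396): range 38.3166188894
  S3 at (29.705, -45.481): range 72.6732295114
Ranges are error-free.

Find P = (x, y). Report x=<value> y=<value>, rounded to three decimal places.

x=19.512 y=26.474

eq1: (x + 21.586)² + (y + 12.030)² = 56.3172169545²
eq2: (x + 1.759)² + (y + 5.396)² = 38.3166188894²
eq3: (x − 29.705)² + (y + 45.481)² = 72.6732295114²
eq2−eq1, eq2−eq3 (x²,y² cancel):
  -39.654·x − 13.268·y = -1125.000243
  62.928·x − 80.170·y = -894.537516
det = -39.654·-80.170 − -13.268·62.928 = 4013.989884
x = (-1125.000243·-80.170 − -13.268·-894.537516) / 4013.989884 = 19.512392
y = (-39.654·-894.537516 − -1125.000243·62.928) / 4013.989884 = 26.473910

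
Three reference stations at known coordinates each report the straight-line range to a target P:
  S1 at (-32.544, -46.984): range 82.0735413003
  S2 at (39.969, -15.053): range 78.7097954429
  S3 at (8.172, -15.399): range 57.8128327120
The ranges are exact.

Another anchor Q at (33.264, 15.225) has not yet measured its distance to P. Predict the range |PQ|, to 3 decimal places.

57.837

eq1: (x + 32.544)² + (y + 46.984)² = 82.0735413003²
eq2: (x − 39.969)² + (y + 15.053)² = 78.7097954429²
eq3: (x − 8.172)² + (y + 15.399)² = 57.8128327120²
eq1−eq2, eq1−eq3 (x²,y² cancel):
  145.026·x + 63.862·y = -901.660139
  81.432·x + 63.170·y = 431.045148
det = 145.026·63.170 − 63.862·81.432 = 3960.882036
x = (-901.660139·63.170 − 63.862·431.045148) / 3960.882036 = -21.329915
y = (145.026·431.045148 − -901.660139·81.432) / 3960.882036 = 34.319816
|P − Q| = √((-21.329915 − 33.264)² + (34.319816 − 15.225)²) = 57.836905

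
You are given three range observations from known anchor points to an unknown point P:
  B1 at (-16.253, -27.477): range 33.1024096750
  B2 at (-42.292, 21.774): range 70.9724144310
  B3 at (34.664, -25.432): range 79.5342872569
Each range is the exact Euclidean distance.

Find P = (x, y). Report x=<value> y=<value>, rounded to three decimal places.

eq1: (x + 16.253)² + (y + 27.477)² = 33.1024096750²
eq2: (x + 42.292)² + (y − 21.774)² = 70.9724144310²
eq3: (x − 34.664)² + (y + 25.432)² = 79.5342872569²
eq3−eq1, eq3−eq2 (x²,y² cancel):
  -101.834·x − 4.090·y = 4400.699341
  -153.912·x + 94.412·y = 1702.960059
det = -101.834·94.412 − -4.090·-153.912 = -10243.851688
x = (4400.699341·94.412 − -4.090·1702.960059) / -10243.851688 = -41.238779
y = (-101.834·1702.960059 − 4400.699341·-153.912) / -10243.851688 = -49.190599

x=-41.239 y=-49.191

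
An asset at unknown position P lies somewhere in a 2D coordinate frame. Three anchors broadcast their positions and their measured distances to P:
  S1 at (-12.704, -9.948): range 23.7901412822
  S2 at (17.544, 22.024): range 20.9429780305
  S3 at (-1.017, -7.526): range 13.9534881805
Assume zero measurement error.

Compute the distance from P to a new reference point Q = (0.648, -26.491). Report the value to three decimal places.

31.355

eq1: (x + 12.704)² + (y + 9.948)² = 23.7901412822²
eq2: (x − 17.544)² + (y − 22.024)² = 20.9429780305²
eq3: (x + 1.017)² + (y + 7.526)² = 13.9534881805²
eq1−eq2, eq1−eq3 (x²,y² cancel):
  60.496·x + 63.944·y = 659.856685
  23.374·x + 4.844·y = 168.591635
det = 60.496·4.844 − 63.944·23.374 = -1201.584432
x = (659.856685·4.844 − 63.944·168.591635) / -1201.584432 = 6.311731
y = (60.496·168.591635 − 659.856685·23.374) / -1201.584432 = 4.347901
|P − Q| = √((6.311731 − 0.648)² + (4.347901 − -26.491)²) = 31.354676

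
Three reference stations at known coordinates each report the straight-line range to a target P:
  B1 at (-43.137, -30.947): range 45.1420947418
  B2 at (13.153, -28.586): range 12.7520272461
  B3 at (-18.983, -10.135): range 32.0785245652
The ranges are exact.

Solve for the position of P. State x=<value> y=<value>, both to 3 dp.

x=1.864 y=-34.516

eq1: (x + 43.137)² + (y + 30.947)² = 45.1420947418²
eq2: (x − 13.153)² + (y + 28.586)² = 12.7520272461²
eq3: (x + 18.983)² + (y + 10.135)² = 32.0785245652²
eq2−eq1, eq2−eq3 (x²,y² cancel):
  -112.580·x − 4.722·y = -46.837746
  -64.272·x + 36.902·y = -1393.505830
det = -112.580·36.902 − -4.722·-64.272 = -4457.919544
x = (-46.837746·36.902 − -4.722·-1393.505830) / -4457.919544 = 1.863771
y = (-112.580·-1393.505830 − -46.837746·-64.272) / -4457.919544 = -34.516220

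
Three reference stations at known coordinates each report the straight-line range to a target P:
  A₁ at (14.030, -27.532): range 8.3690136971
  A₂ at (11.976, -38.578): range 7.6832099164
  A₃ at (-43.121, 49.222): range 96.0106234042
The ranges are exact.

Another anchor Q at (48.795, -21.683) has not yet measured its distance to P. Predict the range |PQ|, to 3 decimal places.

42.891

eq1: (x − 14.030)² + (y + 27.532)² = 8.3690136971²
eq2: (x − 11.976)² + (y + 38.578)² = 7.6832099164²
eq3: (x + 43.121)² + (y − 49.222)² = 96.0106234042²
eq2−eq3, eq2−eq1 (x²,y² cancel):
  -110.194·x + 175.600·y = -6508.468827
  4.108·x + 22.092·y = -687.843412
det = -110.194·22.092 − 175.600·4.108 = -3155.770648
x = (-6508.468827·22.092 − 175.600·-687.843412) / -3155.770648 = 7.288169
y = (-110.194·-687.843412 − -6508.468827·4.108) / -3155.770648 = -32.490640
|P − Q| = √((7.288169 − 48.795)² + (-32.490640 − -21.683)²) = 42.890816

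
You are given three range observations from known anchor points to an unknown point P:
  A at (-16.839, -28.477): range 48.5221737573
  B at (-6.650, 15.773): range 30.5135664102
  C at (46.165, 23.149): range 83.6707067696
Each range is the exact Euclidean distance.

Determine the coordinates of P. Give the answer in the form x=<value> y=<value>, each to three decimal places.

x=-37.163 y=15.584

eq1: (x + 16.839)² + (y + 28.477)² = 48.5221737573²
eq2: (x + 6.650)² + (y − 15.773)² = 30.5135664102²
eq3: (x − 46.165)² + (y − 23.149)² = 83.6707067696²
eq3−eq1, eq3−eq2 (x²,y² cancel):
  -126.008·x − 103.252·y = 3073.793849
  -105.630·x − 14.752·y = 3695.636039
det = -126.008·-14.752 − -103.252·-105.630 = -9047.638744
x = (3073.793849·-14.752 − -103.252·3695.636039) / -9047.638744 = -37.162979
y = (-126.008·3695.636039 − 3073.793849·-105.630) / -9047.638744 = 15.583609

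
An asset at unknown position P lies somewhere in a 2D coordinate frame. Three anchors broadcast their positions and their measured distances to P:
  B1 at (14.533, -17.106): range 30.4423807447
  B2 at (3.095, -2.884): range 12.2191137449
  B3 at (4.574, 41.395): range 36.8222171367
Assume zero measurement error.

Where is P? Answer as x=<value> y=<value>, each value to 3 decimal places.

x=-5.360 y=5.938

eq1: (x − 14.533)² + (y + 17.106)² = 30.4423807447²
eq2: (x − 3.095)² + (y + 2.884)² = 12.2191137449²
eq3: (x − 4.574)² + (y − 41.395)² = 36.8222171367²
eq3−eq2, eq3−eq1 (x²,y² cancel):
  -2.958·x − 88.558·y = -510.002086
  19.918·x − 117.002·y = -801.507047
det = -2.958·-117.002 − -88.558·19.918 = 2109.990160
x = (-510.002086·-117.002 − -88.558·-801.507047) / 2109.990160 = -5.359550
y = (-2.958·-801.507047 − -510.002086·19.918) / 2109.990160 = 5.937980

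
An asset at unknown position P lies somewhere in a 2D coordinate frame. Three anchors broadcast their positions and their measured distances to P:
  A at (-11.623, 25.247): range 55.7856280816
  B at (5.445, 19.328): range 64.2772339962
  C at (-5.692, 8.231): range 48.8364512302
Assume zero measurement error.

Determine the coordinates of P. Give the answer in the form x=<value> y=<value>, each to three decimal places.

x=-46.912 y=-17.958

eq1: (x + 11.623)² + (y − 25.247)² = 55.7856280816²
eq2: (x − 5.445)² + (y − 19.328)² = 64.2772339962²
eq3: (x + 5.692)² + (y − 8.231)² = 48.8364512302²
eq2−eq3, eq2−eq1 (x²,y² cancel):
  -22.274·x − 22.194·y = 1443.492457
  -34.136·x + 11.838·y = 1388.812039
det = -22.274·11.838 − -22.194·-34.136 = -1021.293996
x = (1443.492457·11.838 − -22.194·1388.812039) / -1021.293996 = -46.912406
y = (-22.274·1388.812039 − 1443.492457·-34.136) / -1021.293996 = -17.958256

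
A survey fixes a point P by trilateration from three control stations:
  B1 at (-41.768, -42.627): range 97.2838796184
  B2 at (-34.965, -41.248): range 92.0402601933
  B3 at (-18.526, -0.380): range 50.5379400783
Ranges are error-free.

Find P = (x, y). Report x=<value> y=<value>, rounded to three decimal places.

x=19.403 y=33.018

eq1: (x + 41.768)² + (y + 42.627)² = 97.2838796184²
eq2: (x + 34.965)² + (y + 41.248)² = 92.0402601933²
eq3: (x + 18.526)² + (y + 0.380)² = 50.5379400783²
eq1−eq2, eq1−eq3 (x²,y² cancel):
  13.606·x + 2.758·y = 355.065513
  46.484·x + 84.494·y = 3691.799969
det = 13.606·84.494 − 2.758·46.484 = 1021.422492
x = (355.065513·84.494 − 2.758·3691.799969) / 1021.422492 = 19.403255
y = (13.606·3691.799969 − 355.065513·46.484) / 1021.422492 = 33.018428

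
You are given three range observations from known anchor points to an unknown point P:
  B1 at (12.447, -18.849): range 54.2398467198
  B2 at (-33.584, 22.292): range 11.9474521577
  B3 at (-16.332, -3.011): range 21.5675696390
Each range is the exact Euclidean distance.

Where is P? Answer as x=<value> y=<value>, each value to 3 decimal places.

x=-33.263 y=10.349

eq1: (x − 12.447)² + (y + 18.849)² = 54.2398467198²
eq2: (x + 33.584)² + (y − 22.292)² = 11.9474521577²
eq3: (x + 16.332)² + (y + 3.011)² = 21.5675696390²
eq3−eq1, eq3−eq2 (x²,y² cancel):
  57.558·x − 31.676·y = -2242.388647
  -34.504·x + 50.606·y = 1671.436422
det = 57.558·50.606 − -31.676·-34.504 = 1819.831444
x = (-2242.388647·50.606 − -31.676·1671.436422) / 1819.831444 = -33.263465
y = (57.558·1671.436422 − -2242.388647·-34.504) / 1819.831444 = 10.348848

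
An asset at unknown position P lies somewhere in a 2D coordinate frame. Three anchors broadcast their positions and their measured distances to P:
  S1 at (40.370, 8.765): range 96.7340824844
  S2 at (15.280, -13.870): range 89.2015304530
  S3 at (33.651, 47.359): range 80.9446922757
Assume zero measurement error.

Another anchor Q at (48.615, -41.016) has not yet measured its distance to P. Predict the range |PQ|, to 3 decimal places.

eq1: (x − 40.370)² + (y − 8.765)² = 96.7340824844²
eq2: (x − 15.280)² + (y + 13.870)² = 89.2015304530²
eq3: (x − 33.651)² + (y − 47.359)² = 80.9446922757²
eq3−eq2, eq3−eq1 (x²,y² cancel):
  -36.742·x − 122.458·y = -4354.279210
  13.438·x − 77.188·y = -4474.142063
det = -36.742·-77.188 − -122.458·13.438 = 4481.632100
x = (-4354.279210·-77.188 − -122.458·-4474.142063) / 4481.632100 = -47.258762
y = (-36.742·-4474.142063 − -4354.279210·13.438) / 4481.632100 = 49.736731
|P − Q| = √((-47.258762 − 48.615)² + (49.736731 − -41.016)²) = 132.014531

132.015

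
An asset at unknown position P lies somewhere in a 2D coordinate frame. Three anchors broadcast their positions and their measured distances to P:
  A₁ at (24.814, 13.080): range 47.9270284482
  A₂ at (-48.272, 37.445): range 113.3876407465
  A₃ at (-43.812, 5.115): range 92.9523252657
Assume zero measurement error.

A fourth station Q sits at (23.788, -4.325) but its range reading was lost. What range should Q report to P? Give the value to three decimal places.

32.723

eq1: (x − 24.814)² + (y − 13.080)² = 47.9270284482²
eq2: (x + 48.272)² + (y − 37.445)² = 113.3876407465²
eq3: (x + 43.812)² + (y − 5.115)² = 92.9523252657²
eq1−eq3, eq1−eq2 (x²,y² cancel):
  -137.252·x − 15.930·y = -5184.301143
  -146.172·x + 48.730·y = -7614.264005
det = -137.252·48.730 − -15.930·-146.172 = -9016.809920
x = (-5184.301143·48.730 − -15.930·-7614.264005) / -9016.809920 = 41.469902
y = (-137.252·-7614.264005 − -5184.301143·-146.172) / -9016.809920 = -31.859749
|P − Q| = √((41.469902 − 23.788)² + (-31.859749 − -4.325)²) = 32.723264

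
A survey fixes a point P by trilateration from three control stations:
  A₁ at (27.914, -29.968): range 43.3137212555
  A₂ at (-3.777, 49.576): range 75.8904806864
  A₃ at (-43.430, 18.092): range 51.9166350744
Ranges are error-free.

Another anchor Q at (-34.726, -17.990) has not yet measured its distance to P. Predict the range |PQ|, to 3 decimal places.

20.938

eq1: (x − 27.914)² + (y + 29.968)² = 43.3137212555²
eq2: (x + 3.777)² + (y − 49.576)² = 75.8904806864²
eq3: (x + 43.430)² + (y − 18.092)² = 51.9166350744²
eq2−eq1, eq2−eq3 (x²,y² cancel):
  63.382·x − 159.088·y = 3088.513525
  -79.306·x − 62.968·y = 2805.467920
det = 63.382·-62.968 − -159.088·-79.306 = -16607.670704
x = (3088.513525·-62.968 − -159.088·2805.467920) / -16607.670704 = -15.164003
y = (63.382·2805.467920 − 3088.513525·-79.306) / -16607.670704 = -25.455335
|P − Q| = √((-15.164003 − -34.726)² + (-25.455335 − -17.990)²) = 20.938075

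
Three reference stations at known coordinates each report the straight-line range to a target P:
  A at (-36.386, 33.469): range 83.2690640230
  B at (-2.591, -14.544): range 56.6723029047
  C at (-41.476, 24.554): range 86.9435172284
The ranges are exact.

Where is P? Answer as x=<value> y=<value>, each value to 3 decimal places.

eq1: (x + 36.386)² + (y − 33.469)² = 83.2690640230²
eq2: (x + 2.591)² + (y + 14.544)² = 56.6723029047²
eq3: (x + 41.476)² + (y − 24.554)² = 86.9435172284²
eq3−eq1, eq3−eq2 (x²,y² cancel):
  10.180·x + 17.830·y = 746.395630
  77.770·x − 78.196·y = 2242.508997
det = 10.180·-78.196 − 17.830·77.770 = -2182.674380
x = (746.395630·-78.196 − 17.830·2242.508997) / -2182.674380 = 45.058983
y = (10.180·2242.508997 − 746.395630·77.770) / -2182.674380 = 16.135456

x=45.059 y=16.135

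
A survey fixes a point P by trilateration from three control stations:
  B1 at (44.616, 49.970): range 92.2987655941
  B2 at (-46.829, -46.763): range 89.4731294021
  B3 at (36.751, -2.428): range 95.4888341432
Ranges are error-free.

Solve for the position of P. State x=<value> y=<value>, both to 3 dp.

eq1: (x − 44.616)² + (y − 49.970)² = 92.2987655941²
eq2: (x + 46.829)² + (y + 46.763)² = 89.4731294021²
eq3: (x − 36.751)² + (y + 2.428)² = 95.4888341432²
eq2−eq3, eq2−eq1 (x²,y² cancel):
  167.160·x + 88.670·y = -4135.878786
  182.890·x + 193.466·y = -405.766299
det = 167.160·193.466 − 88.670·182.890 = 16122.920260
x = (-4135.878786·193.466 − 88.670·-405.766299) / 16122.920260 = -47.396664
y = (167.160·-405.766299 − -4135.878786·182.890) / 16122.920260 = 42.708329

x=-47.397 y=42.708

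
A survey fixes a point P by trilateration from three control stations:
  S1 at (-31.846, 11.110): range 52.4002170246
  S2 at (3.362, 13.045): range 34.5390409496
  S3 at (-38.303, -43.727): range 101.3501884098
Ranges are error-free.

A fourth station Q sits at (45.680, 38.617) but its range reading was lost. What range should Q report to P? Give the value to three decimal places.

40.793

eq1: (x + 31.846)² + (y − 11.110)² = 52.4002170246²
eq2: (x − 3.362)² + (y − 13.045)² = 34.5390409496²
eq3: (x + 38.303)² + (y + 43.727)² = 101.3501884098²
eq3−eq2, eq3−eq1 (x²,y² cancel):
  83.330·x + 113.544·y = 5881.220072
  12.914·x + 109.674·y = 5284.507424
det = 83.330·109.674 − 113.544·12.914 = 7672.827204
x = (5881.220072·109.674 − 113.544·5284.507424) / 7672.827204 = 5.863917
y = (83.330·5284.507424 − 5881.220072·12.914) / 7672.827204 = 47.493306
|P − Q| = √((5.863917 − 45.680)² + (47.493306 − 38.617)²) = 40.793496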